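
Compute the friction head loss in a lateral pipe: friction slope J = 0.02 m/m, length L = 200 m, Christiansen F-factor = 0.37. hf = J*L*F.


hf = J * L * F = 0.02 * 200 * 0.37 = 1.4800 m

1.4800 m


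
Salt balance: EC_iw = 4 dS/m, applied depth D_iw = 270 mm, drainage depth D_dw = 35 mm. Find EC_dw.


EC_dw = EC_iw * D_iw / D_dw
EC_dw = 4 * 270 / 35
EC_dw = 1080 / 35

30.8571 dS/m


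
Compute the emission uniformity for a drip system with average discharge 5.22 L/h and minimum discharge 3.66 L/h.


EU = (q_min/q_avg)*100 = (3.66/5.22)*100 = 70.1149%

70.1149 %


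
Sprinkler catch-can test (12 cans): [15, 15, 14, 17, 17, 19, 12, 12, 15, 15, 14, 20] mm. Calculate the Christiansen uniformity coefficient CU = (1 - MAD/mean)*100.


mean = 15.416667 mm
MAD = 1.888889 mm
CU = (1 - 1.888889/15.416667)*100

87.7477 %


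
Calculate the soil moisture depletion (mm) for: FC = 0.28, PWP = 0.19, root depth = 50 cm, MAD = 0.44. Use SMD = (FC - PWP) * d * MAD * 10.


SMD = (FC - PWP) * d * MAD * 10
SMD = (0.28 - 0.19) * 50 * 0.44 * 10
SMD = 0.0900 * 50 * 0.44 * 10

19.8000 mm


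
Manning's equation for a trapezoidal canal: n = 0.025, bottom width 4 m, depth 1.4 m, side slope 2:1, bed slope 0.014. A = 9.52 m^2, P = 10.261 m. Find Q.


R = A/P = 9.52/10.261 = 0.927785
Q = (1/0.025) * 9.52 * 0.927785^(2/3) * 0.014^0.5

42.8607 m^3/s


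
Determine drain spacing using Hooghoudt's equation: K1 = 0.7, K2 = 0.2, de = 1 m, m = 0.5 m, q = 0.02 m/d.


S^2 = 8*K2*de*m/q + 4*K1*m^2/q
S^2 = 8*0.2*1*0.5/0.02 + 4*0.7*0.5^2/0.02
S = sqrt(75.0000)

8.6603 m


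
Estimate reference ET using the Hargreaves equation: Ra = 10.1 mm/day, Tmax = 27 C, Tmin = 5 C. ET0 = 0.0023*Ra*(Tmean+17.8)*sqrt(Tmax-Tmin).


Tmean = (Tmax + Tmin)/2 = (27 + 5)/2 = 16.0
ET0 = 0.0023 * 10.1 * (16.0 + 17.8) * sqrt(27 - 5)
ET0 = 0.0023 * 10.1 * 33.8 * 4.690416

3.6828 mm/day


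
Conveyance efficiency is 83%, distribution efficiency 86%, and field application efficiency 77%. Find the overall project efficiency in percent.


Ec = 0.83, Eb = 0.86, Ea = 0.77
E = 0.83 * 0.86 * 0.77 * 100 = 54.9626%

54.9626 %


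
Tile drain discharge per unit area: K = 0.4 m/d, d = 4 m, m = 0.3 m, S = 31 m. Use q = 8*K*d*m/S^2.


q = 8*K*d*m/S^2
q = 8*0.4*4*0.3/31^2
q = 3.8400 / 961

0.0040 m/d


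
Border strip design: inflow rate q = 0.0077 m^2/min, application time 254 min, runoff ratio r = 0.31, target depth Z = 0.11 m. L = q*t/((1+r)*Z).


L = q*t/((1+r)*Z)
L = 0.0077*254/((1+0.31)*0.11)
L = 1.9558/0.1441

13.5725 m


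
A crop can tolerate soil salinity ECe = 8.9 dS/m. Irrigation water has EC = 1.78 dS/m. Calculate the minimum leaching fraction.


LR = ECiw / (5*ECe - ECiw)
LR = 1.78 / (5*8.9 - 1.78)
LR = 1.78 / 42.7200

0.0417


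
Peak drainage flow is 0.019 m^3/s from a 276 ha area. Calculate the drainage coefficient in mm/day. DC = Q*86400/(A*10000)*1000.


DC = Q * 86400 / (A * 10000) * 1000
DC = 0.019 * 86400 / (276 * 10000) * 1000
DC = 1641600.0000 / 2760000

0.5948 mm/day


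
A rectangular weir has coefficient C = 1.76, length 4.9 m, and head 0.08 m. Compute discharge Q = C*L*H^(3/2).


Q = C * L * H^(3/2) = 1.76 * 4.9 * 0.08^1.5 = 1.76 * 4.9 * 0.022627

0.1951 m^3/s


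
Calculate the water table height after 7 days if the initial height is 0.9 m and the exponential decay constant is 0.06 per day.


m = m0 * exp(-k*t)
m = 0.9 * exp(-0.06 * 7)
m = 0.9 * exp(-0.4200)

0.5913 m


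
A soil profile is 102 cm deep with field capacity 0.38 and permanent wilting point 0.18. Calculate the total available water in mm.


AWC = (FC - PWP) * d * 10
AWC = (0.38 - 0.18) * 102 * 10
AWC = 0.2000 * 102 * 10

204.0000 mm


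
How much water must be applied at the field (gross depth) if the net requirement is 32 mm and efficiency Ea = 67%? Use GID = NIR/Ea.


Ea = 67% = 0.67
GID = NIR / Ea = 32 / 0.67 = 47.7612 mm

47.7612 mm


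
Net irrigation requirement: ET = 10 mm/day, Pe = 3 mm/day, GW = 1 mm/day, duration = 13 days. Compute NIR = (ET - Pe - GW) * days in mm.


Daily deficit = ET - Pe - GW = 10 - 3 - 1 = 6 mm/day
NIR = 6 * 13 = 78 mm

78.0000 mm


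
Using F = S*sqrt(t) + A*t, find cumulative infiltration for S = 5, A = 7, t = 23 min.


F = S*sqrt(t) + A*t
F = 5*sqrt(23) + 7*23
F = 5*4.795832 + 161

184.9792 mm


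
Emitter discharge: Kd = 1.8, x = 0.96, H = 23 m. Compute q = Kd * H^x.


q = Kd * H^x = 1.8 * 23^0.96 = 1.8 * 20.288910

36.5200 L/h


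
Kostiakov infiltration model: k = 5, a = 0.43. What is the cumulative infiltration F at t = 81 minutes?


F = k * t^a = 5 * 81^0.43
F = 5 * 6.616808

33.0840 mm


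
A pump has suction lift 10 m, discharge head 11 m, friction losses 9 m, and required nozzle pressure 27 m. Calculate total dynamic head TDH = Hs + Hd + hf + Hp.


TDH = Hs + Hd + hf + Hp = 10 + 11 + 9 + 27 = 57

57 m


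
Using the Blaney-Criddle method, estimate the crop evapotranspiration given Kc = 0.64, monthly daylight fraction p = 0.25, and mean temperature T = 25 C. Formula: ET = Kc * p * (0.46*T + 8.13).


ET = Kc * p * (0.46*T + 8.13)
ET = 0.64 * 0.25 * (0.46*25 + 8.13)
ET = 0.64 * 0.25 * 19.6300

3.1408 mm/day


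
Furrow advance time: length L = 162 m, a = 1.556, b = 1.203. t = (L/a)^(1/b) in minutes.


t = (L/a)^(1/b)
t = (162/1.556)^(1/1.203)
t = 104.113111^(1/1.203)

47.5403 min


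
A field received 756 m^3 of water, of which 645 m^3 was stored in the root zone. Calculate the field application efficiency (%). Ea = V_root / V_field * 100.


Ea = V_root / V_field * 100 = 645 / 756 * 100 = 85.3175%

85.3175 %


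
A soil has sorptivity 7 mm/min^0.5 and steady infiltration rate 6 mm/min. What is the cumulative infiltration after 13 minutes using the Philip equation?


F = S*sqrt(t) + A*t
F = 7*sqrt(13) + 6*13
F = 7*3.605551 + 78

103.2389 mm


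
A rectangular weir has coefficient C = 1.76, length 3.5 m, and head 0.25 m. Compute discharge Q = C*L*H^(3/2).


Q = C * L * H^(3/2) = 1.76 * 3.5 * 0.25^1.5 = 1.76 * 3.5 * 0.125000

0.7700 m^3/s


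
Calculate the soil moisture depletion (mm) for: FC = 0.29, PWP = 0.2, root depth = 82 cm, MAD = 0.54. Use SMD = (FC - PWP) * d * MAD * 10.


SMD = (FC - PWP) * d * MAD * 10
SMD = (0.29 - 0.2) * 82 * 0.54 * 10
SMD = 0.0900 * 82 * 0.54 * 10

39.8520 mm


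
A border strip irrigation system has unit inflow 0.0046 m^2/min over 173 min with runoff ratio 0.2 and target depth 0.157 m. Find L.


L = q*t/((1+r)*Z)
L = 0.0046*173/((1+0.2)*0.157)
L = 0.7958/0.1884

4.2240 m


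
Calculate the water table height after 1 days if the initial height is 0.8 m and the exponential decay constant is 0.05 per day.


m = m0 * exp(-k*t)
m = 0.8 * exp(-0.05 * 1)
m = 0.8 * exp(-0.0500)

0.7610 m


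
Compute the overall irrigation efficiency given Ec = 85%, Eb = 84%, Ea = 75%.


Ec = 0.85, Eb = 0.84, Ea = 0.75
E = 0.85 * 0.84 * 0.75 * 100 = 53.5500%

53.5500 %


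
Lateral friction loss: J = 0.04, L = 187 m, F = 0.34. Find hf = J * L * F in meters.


hf = J * L * F = 0.04 * 187 * 0.34 = 2.5432 m

2.5432 m


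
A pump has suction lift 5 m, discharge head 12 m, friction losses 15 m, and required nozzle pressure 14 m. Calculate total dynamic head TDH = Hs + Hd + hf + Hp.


TDH = Hs + Hd + hf + Hp = 5 + 12 + 15 + 14 = 46

46 m


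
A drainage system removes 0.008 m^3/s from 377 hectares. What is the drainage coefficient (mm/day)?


DC = Q * 86400 / (A * 10000) * 1000
DC = 0.008 * 86400 / (377 * 10000) * 1000
DC = 691200.0000 / 3770000

0.1833 mm/day


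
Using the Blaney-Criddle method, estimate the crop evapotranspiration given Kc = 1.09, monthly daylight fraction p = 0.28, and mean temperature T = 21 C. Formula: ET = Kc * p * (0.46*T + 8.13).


ET = Kc * p * (0.46*T + 8.13)
ET = 1.09 * 0.28 * (0.46*21 + 8.13)
ET = 1.09 * 0.28 * 17.7900

5.4295 mm/day


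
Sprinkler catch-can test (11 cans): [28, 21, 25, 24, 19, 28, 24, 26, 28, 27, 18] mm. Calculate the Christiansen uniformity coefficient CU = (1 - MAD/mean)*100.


mean = 24.363636 mm
MAD = 2.876033 mm
CU = (1 - 2.876033/24.363636)*100

88.1954 %


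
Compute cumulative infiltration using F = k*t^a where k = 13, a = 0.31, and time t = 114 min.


F = k * t^a = 13 * 114^0.31
F = 13 * 4.341507

56.4396 mm


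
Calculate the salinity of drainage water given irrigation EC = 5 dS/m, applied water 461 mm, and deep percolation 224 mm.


EC_dw = EC_iw * D_iw / D_dw
EC_dw = 5 * 461 / 224
EC_dw = 2305 / 224

10.2902 dS/m


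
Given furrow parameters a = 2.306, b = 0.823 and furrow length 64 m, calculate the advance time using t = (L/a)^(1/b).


t = (L/a)^(1/b)
t = (64/2.306)^(1/0.823)
t = 27.753686^(1/0.823)

56.7193 min


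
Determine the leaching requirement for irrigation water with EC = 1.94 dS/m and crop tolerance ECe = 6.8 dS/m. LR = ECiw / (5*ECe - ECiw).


LR = ECiw / (5*ECe - ECiw)
LR = 1.94 / (5*6.8 - 1.94)
LR = 1.94 / 32.0600

0.0605


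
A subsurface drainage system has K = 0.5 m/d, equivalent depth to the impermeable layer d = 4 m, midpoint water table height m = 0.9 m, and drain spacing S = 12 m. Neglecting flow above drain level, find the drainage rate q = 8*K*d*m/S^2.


q = 8*K*d*m/S^2
q = 8*0.5*4*0.9/12^2
q = 14.4000 / 144

0.1000 m/d


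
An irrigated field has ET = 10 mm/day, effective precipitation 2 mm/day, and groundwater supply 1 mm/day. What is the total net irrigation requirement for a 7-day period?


Daily deficit = ET - Pe - GW = 10 - 2 - 1 = 7 mm/day
NIR = 7 * 7 = 49 mm

49.0000 mm


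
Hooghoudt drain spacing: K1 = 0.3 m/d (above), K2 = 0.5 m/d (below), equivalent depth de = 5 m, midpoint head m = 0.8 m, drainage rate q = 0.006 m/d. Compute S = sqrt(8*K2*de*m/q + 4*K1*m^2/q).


S^2 = 8*K2*de*m/q + 4*K1*m^2/q
S^2 = 8*0.5*5*0.8/0.006 + 4*0.3*0.8^2/0.006
S = sqrt(2794.6667)

52.8646 m


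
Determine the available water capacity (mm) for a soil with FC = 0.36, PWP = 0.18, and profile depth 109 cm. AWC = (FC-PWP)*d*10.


AWC = (FC - PWP) * d * 10
AWC = (0.36 - 0.18) * 109 * 10
AWC = 0.1800 * 109 * 10

196.2000 mm


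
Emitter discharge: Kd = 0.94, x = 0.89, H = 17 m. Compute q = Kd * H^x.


q = Kd * H^x = 0.94 * 17^0.89 = 0.94 * 12.447999

11.7011 L/h


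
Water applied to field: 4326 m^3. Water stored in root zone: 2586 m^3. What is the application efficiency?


Ea = V_root / V_field * 100 = 2586 / 4326 * 100 = 59.7781%

59.7781 %


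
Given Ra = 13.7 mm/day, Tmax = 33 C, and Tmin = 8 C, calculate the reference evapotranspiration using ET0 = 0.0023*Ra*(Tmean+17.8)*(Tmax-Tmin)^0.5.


Tmean = (Tmax + Tmin)/2 = (33 + 8)/2 = 20.5
ET0 = 0.0023 * 13.7 * (20.5 + 17.8) * sqrt(33 - 8)
ET0 = 0.0023 * 13.7 * 38.3 * 5.000000

6.0342 mm/day


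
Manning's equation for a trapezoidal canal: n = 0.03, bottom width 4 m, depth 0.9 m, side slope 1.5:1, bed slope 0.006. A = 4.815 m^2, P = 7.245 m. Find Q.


R = A/P = 4.815/7.245 = 0.664596
Q = (1/0.03) * 4.815 * 0.664596^(2/3) * 0.006^0.5

9.4679 m^3/s


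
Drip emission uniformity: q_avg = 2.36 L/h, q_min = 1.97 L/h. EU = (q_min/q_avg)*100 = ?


EU = (q_min/q_avg)*100 = (1.97/2.36)*100 = 83.4746%

83.4746 %


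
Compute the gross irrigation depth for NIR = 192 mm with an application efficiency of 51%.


Ea = 51% = 0.51
GID = NIR / Ea = 192 / 0.51 = 376.4706 mm

376.4706 mm


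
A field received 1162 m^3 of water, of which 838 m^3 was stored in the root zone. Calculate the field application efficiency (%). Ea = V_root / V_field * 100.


Ea = V_root / V_field * 100 = 838 / 1162 * 100 = 72.1170%

72.1170 %


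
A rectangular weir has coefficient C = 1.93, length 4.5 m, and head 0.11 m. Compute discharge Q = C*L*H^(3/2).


Q = C * L * H^(3/2) = 1.93 * 4.5 * 0.11^1.5 = 1.93 * 4.5 * 0.036483

0.3169 m^3/s


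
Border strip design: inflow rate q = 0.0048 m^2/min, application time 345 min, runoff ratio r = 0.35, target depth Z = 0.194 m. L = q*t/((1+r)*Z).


L = q*t/((1+r)*Z)
L = 0.0048*345/((1+0.35)*0.194)
L = 1.656/0.2619

6.3230 m


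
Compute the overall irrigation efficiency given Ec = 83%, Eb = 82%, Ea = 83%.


Ec = 0.83, Eb = 0.82, Ea = 0.83
E = 0.83 * 0.82 * 0.83 * 100 = 56.4898%

56.4898 %


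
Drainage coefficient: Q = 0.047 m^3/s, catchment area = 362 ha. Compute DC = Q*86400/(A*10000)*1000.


DC = Q * 86400 / (A * 10000) * 1000
DC = 0.047 * 86400 / (362 * 10000) * 1000
DC = 4060800.0000 / 3620000

1.1218 mm/day


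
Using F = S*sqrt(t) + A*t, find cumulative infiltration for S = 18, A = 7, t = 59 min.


F = S*sqrt(t) + A*t
F = 18*sqrt(59) + 7*59
F = 18*7.681146 + 413

551.2606 mm


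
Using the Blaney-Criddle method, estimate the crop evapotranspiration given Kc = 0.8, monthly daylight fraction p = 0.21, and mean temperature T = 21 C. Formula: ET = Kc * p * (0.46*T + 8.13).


ET = Kc * p * (0.46*T + 8.13)
ET = 0.8 * 0.21 * (0.46*21 + 8.13)
ET = 0.8 * 0.21 * 17.7900

2.9887 mm/day


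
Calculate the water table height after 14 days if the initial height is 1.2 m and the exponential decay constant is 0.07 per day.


m = m0 * exp(-k*t)
m = 1.2 * exp(-0.07 * 14)
m = 1.2 * exp(-0.9800)

0.4504 m


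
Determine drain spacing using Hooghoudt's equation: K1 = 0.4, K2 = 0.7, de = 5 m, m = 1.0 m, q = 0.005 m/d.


S^2 = 8*K2*de*m/q + 4*K1*m^2/q
S^2 = 8*0.7*5*1.0/0.005 + 4*0.4*1.0^2/0.005
S = sqrt(5920.0000)

76.9415 m


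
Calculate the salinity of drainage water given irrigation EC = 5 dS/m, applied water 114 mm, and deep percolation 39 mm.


EC_dw = EC_iw * D_iw / D_dw
EC_dw = 5 * 114 / 39
EC_dw = 570 / 39

14.6154 dS/m


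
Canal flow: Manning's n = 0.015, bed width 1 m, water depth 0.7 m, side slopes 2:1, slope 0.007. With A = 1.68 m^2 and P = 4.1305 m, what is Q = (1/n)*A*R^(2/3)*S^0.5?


R = A/P = 1.68/4.1305 = 0.406730
Q = (1/0.015) * 1.68 * 0.406730^(2/3) * 0.007^0.5

5.1440 m^3/s


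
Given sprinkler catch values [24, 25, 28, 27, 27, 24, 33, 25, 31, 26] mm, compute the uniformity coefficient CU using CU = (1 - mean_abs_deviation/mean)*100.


mean = 27.000000 mm
MAD = 2.200000 mm
CU = (1 - 2.200000/27.000000)*100

91.8519 %


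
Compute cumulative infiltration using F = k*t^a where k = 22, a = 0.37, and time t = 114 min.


F = k * t^a = 22 * 114^0.37
F = 22 * 5.768392

126.9046 mm


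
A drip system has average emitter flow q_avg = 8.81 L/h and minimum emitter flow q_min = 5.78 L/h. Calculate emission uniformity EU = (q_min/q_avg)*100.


EU = (q_min/q_avg)*100 = (5.78/8.81)*100 = 65.6073%

65.6073 %


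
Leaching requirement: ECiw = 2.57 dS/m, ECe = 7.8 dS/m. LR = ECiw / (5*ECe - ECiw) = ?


LR = ECiw / (5*ECe - ECiw)
LR = 2.57 / (5*7.8 - 2.57)
LR = 2.57 / 36.4300

0.0705


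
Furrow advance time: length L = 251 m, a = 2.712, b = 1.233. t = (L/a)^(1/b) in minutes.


t = (L/a)^(1/b)
t = (251/2.712)^(1/1.233)
t = 92.551622^(1/1.233)

39.3366 min


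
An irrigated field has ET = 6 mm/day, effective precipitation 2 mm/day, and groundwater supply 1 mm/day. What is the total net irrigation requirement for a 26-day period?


Daily deficit = ET - Pe - GW = 6 - 2 - 1 = 3 mm/day
NIR = 3 * 26 = 78 mm

78.0000 mm


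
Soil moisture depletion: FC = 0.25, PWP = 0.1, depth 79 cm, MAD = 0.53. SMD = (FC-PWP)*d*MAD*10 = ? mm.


SMD = (FC - PWP) * d * MAD * 10
SMD = (0.25 - 0.1) * 79 * 0.53 * 10
SMD = 0.1500 * 79 * 0.53 * 10

62.8050 mm


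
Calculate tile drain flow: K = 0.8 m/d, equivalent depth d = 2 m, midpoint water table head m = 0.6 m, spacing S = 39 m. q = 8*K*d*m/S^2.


q = 8*K*d*m/S^2
q = 8*0.8*2*0.6/39^2
q = 7.6800 / 1521

0.0050 m/d


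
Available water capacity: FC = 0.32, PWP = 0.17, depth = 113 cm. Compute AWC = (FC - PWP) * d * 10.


AWC = (FC - PWP) * d * 10
AWC = (0.32 - 0.17) * 113 * 10
AWC = 0.1500 * 113 * 10

169.5000 mm


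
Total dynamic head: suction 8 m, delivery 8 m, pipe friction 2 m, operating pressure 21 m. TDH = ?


TDH = Hs + Hd + hf + Hp = 8 + 8 + 2 + 21 = 39

39 m


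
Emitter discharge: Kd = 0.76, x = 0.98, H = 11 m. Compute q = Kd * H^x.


q = Kd * H^x = 0.76 * 11^0.98 = 0.76 * 10.484913

7.9685 L/h


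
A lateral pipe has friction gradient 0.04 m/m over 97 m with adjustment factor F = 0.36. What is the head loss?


hf = J * L * F = 0.04 * 97 * 0.36 = 1.3968 m

1.3968 m


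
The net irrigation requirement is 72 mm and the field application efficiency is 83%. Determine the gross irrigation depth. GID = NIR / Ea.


Ea = 83% = 0.83
GID = NIR / Ea = 72 / 0.83 = 86.7470 mm

86.7470 mm


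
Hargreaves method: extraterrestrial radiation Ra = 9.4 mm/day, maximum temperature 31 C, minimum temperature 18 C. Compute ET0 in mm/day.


Tmean = (Tmax + Tmin)/2 = (31 + 18)/2 = 24.5
ET0 = 0.0023 * 9.4 * (24.5 + 17.8) * sqrt(31 - 18)
ET0 = 0.0023 * 9.4 * 42.3 * 3.605551

3.2974 mm/day


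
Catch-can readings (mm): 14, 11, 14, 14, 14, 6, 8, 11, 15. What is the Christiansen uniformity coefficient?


mean = 11.888889 mm
MAD = 2.567901 mm
CU = (1 - 2.567901/11.888889)*100

78.4008 %


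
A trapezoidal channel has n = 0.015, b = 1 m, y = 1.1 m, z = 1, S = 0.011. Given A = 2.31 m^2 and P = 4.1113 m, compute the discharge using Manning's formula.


R = A/P = 2.31/4.1113 = 0.561866
Q = (1/0.015) * 2.31 * 0.561866^(2/3) * 0.011^0.5

10.9978 m^3/s


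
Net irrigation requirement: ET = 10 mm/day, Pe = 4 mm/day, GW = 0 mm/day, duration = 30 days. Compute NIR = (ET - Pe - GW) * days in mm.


Daily deficit = ET - Pe - GW = 10 - 4 - 0 = 6 mm/day
NIR = 6 * 30 = 180 mm

180.0000 mm


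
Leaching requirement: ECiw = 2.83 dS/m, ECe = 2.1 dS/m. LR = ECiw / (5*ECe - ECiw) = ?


LR = ECiw / (5*ECe - ECiw)
LR = 2.83 / (5*2.1 - 2.83)
LR = 2.83 / 7.6700

0.3690


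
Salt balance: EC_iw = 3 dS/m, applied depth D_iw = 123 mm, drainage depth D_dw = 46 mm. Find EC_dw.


EC_dw = EC_iw * D_iw / D_dw
EC_dw = 3 * 123 / 46
EC_dw = 369 / 46

8.0217 dS/m


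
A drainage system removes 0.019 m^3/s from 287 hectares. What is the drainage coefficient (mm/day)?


DC = Q * 86400 / (A * 10000) * 1000
DC = 0.019 * 86400 / (287 * 10000) * 1000
DC = 1641600.0000 / 2870000

0.5720 mm/day


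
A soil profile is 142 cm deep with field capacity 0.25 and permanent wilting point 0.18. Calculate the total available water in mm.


AWC = (FC - PWP) * d * 10
AWC = (0.25 - 0.18) * 142 * 10
AWC = 0.0700 * 142 * 10

99.4000 mm


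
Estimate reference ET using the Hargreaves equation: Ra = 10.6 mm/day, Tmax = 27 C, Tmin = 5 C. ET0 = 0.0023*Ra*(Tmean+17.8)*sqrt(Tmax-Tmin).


Tmean = (Tmax + Tmin)/2 = (27 + 5)/2 = 16.0
ET0 = 0.0023 * 10.6 * (16.0 + 17.8) * sqrt(27 - 5)
ET0 = 0.0023 * 10.6 * 33.8 * 4.690416

3.8651 mm/day


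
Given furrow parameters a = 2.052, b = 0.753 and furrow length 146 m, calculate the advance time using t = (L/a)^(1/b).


t = (L/a)^(1/b)
t = (146/2.052)^(1/0.753)
t = 71.150097^(1/0.753)

288.2229 min


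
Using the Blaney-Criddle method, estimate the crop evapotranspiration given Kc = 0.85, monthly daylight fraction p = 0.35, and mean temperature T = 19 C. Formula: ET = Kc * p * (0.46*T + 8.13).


ET = Kc * p * (0.46*T + 8.13)
ET = 0.85 * 0.35 * (0.46*19 + 8.13)
ET = 0.85 * 0.35 * 16.8700

5.0188 mm/day


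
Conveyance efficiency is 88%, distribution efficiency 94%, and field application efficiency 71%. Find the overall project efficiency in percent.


Ec = 0.88, Eb = 0.94, Ea = 0.71
E = 0.88 * 0.94 * 0.71 * 100 = 58.7312%

58.7312 %


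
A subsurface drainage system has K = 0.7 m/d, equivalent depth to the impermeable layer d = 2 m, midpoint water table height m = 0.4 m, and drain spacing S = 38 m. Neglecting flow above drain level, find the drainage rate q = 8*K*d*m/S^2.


q = 8*K*d*m/S^2
q = 8*0.7*2*0.4/38^2
q = 4.4800 / 1444

0.0031 m/d


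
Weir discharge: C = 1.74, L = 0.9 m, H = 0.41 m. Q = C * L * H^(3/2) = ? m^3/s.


Q = C * L * H^(3/2) = 1.74 * 0.9 * 0.41^1.5 = 1.74 * 0.9 * 0.262528

0.4111 m^3/s


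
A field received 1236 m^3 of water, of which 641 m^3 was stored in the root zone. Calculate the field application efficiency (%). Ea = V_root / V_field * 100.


Ea = V_root / V_field * 100 = 641 / 1236 * 100 = 51.8608%

51.8608 %


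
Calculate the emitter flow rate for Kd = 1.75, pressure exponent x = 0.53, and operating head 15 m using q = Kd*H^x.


q = Kd * H^x = 1.75 * 15^0.53 = 1.75 * 4.200765

7.3513 L/h


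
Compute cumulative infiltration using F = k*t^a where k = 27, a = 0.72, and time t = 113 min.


F = k * t^a = 27 * 113^0.72
F = 27 * 30.075751

812.0453 mm


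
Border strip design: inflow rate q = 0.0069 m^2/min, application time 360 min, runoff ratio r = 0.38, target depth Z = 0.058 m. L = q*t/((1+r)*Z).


L = q*t/((1+r)*Z)
L = 0.0069*360/((1+0.38)*0.058)
L = 2.484/0.08004

31.0345 m


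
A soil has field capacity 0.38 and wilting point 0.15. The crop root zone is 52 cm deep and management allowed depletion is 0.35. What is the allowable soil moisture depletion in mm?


SMD = (FC - PWP) * d * MAD * 10
SMD = (0.38 - 0.15) * 52 * 0.35 * 10
SMD = 0.2300 * 52 * 0.35 * 10

41.8600 mm


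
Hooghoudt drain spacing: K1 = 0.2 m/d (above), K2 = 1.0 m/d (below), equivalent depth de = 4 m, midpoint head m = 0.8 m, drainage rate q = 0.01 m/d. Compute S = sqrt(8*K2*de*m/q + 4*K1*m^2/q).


S^2 = 8*K2*de*m/q + 4*K1*m^2/q
S^2 = 8*1.0*4*0.8/0.01 + 4*0.2*0.8^2/0.01
S = sqrt(2611.2000)

51.0999 m


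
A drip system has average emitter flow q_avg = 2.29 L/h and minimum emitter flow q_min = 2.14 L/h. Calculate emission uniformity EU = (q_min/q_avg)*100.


EU = (q_min/q_avg)*100 = (2.14/2.29)*100 = 93.4498%

93.4498 %


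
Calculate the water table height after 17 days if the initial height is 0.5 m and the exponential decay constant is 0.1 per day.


m = m0 * exp(-k*t)
m = 0.5 * exp(-0.1 * 17)
m = 0.5 * exp(-1.7000)

0.0913 m


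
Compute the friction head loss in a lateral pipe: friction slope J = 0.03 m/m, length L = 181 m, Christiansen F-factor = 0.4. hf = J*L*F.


hf = J * L * F = 0.03 * 181 * 0.4 = 2.1720 m

2.1720 m


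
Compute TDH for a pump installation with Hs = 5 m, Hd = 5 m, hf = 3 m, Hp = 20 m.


TDH = Hs + Hd + hf + Hp = 5 + 5 + 3 + 20 = 33

33 m


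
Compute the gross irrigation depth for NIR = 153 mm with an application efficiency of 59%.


Ea = 59% = 0.59
GID = NIR / Ea = 153 / 0.59 = 259.3220 mm

259.3220 mm


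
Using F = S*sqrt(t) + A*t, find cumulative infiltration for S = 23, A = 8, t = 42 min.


F = S*sqrt(t) + A*t
F = 23*sqrt(42) + 8*42
F = 23*6.480741 + 336

485.0570 mm


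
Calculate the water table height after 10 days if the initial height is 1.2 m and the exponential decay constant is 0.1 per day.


m = m0 * exp(-k*t)
m = 1.2 * exp(-0.1 * 10)
m = 1.2 * exp(-1.0000)

0.4415 m


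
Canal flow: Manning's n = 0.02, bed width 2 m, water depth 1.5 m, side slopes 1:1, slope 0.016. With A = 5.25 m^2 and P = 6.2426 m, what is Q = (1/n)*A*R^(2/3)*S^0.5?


R = A/P = 5.25/6.2426 = 0.840996
Q = (1/0.02) * 5.25 * 0.840996^(2/3) * 0.016^0.5

29.5837 m^3/s


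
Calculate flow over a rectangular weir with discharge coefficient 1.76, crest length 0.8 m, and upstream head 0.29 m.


Q = C * L * H^(3/2) = 1.76 * 0.8 * 0.29^1.5 = 1.76 * 0.8 * 0.156170

0.2199 m^3/s


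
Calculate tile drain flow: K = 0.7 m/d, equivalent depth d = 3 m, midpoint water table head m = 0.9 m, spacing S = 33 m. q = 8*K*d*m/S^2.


q = 8*K*d*m/S^2
q = 8*0.7*3*0.9/33^2
q = 15.1200 / 1089

0.0139 m/d


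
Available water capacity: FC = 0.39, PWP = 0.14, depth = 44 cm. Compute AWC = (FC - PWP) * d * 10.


AWC = (FC - PWP) * d * 10
AWC = (0.39 - 0.14) * 44 * 10
AWC = 0.2500 * 44 * 10

110.0000 mm


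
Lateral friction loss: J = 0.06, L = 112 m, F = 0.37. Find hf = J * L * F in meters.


hf = J * L * F = 0.06 * 112 * 0.37 = 2.4864 m

2.4864 m


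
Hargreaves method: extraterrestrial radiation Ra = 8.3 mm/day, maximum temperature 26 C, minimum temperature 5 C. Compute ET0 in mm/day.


Tmean = (Tmax + Tmin)/2 = (26 + 5)/2 = 15.5
ET0 = 0.0023 * 8.3 * (15.5 + 17.8) * sqrt(26 - 5)
ET0 = 0.0023 * 8.3 * 33.3 * 4.582576

2.9131 mm/day


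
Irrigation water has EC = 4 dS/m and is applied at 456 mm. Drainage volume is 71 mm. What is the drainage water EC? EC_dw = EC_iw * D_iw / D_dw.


EC_dw = EC_iw * D_iw / D_dw
EC_dw = 4 * 456 / 71
EC_dw = 1824 / 71

25.6901 dS/m


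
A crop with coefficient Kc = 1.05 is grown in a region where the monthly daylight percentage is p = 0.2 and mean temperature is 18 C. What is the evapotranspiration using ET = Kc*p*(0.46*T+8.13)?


ET = Kc * p * (0.46*T + 8.13)
ET = 1.05 * 0.2 * (0.46*18 + 8.13)
ET = 1.05 * 0.2 * 16.4100

3.4461 mm/day


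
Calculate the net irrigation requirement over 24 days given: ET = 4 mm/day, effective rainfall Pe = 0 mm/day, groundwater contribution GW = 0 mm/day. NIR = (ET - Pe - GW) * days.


Daily deficit = ET - Pe - GW = 4 - 0 - 0 = 4 mm/day
NIR = 4 * 24 = 96 mm

96.0000 mm


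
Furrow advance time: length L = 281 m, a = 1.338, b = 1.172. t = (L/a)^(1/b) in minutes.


t = (L/a)^(1/b)
t = (281/1.338)^(1/1.172)
t = 210.014948^(1/1.172)

95.8169 min


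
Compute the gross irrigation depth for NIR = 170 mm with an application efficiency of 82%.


Ea = 82% = 0.82
GID = NIR / Ea = 170 / 0.82 = 207.3171 mm

207.3171 mm


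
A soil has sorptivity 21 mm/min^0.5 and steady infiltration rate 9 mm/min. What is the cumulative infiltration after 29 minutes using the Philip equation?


F = S*sqrt(t) + A*t
F = 21*sqrt(29) + 9*29
F = 21*5.385165 + 261

374.0885 mm


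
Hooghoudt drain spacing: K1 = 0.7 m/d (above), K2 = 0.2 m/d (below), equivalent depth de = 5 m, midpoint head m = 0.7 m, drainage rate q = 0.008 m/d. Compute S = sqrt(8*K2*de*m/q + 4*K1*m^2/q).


S^2 = 8*K2*de*m/q + 4*K1*m^2/q
S^2 = 8*0.2*5*0.7/0.008 + 4*0.7*0.7^2/0.008
S = sqrt(871.5000)

29.5212 m


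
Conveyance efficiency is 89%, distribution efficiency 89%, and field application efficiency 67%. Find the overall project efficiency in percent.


Ec = 0.89, Eb = 0.89, Ea = 0.67
E = 0.89 * 0.89 * 0.67 * 100 = 53.0707%

53.0707 %


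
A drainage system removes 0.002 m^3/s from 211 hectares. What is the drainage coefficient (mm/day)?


DC = Q * 86400 / (A * 10000) * 1000
DC = 0.002 * 86400 / (211 * 10000) * 1000
DC = 172800.0000 / 2110000

0.0819 mm/day


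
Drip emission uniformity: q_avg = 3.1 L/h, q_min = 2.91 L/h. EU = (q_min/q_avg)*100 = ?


EU = (q_min/q_avg)*100 = (2.91/3.1)*100 = 93.8710%

93.8710 %


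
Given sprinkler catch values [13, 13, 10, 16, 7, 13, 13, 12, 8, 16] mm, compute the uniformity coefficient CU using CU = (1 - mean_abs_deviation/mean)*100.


mean = 12.100000 mm
MAD = 2.280000 mm
CU = (1 - 2.280000/12.100000)*100

81.1570 %


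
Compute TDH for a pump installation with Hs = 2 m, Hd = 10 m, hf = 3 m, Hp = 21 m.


TDH = Hs + Hd + hf + Hp = 2 + 10 + 3 + 21 = 36

36 m


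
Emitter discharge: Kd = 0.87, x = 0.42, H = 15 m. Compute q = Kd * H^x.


q = Kd * H^x = 0.87 * 15^0.42 = 0.87 * 3.118590

2.7132 L/h


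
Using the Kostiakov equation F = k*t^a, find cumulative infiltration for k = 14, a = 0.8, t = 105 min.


F = k * t^a = 14 * 105^0.8
F = 14 * 41.395339

579.5347 mm


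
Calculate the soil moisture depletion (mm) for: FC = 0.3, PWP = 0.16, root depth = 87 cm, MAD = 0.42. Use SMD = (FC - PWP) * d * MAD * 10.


SMD = (FC - PWP) * d * MAD * 10
SMD = (0.3 - 0.16) * 87 * 0.42 * 10
SMD = 0.1400 * 87 * 0.42 * 10

51.1560 mm


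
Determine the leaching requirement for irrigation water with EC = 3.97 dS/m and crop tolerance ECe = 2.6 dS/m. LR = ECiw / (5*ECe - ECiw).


LR = ECiw / (5*ECe - ECiw)
LR = 3.97 / (5*2.6 - 3.97)
LR = 3.97 / 9.0300

0.4396


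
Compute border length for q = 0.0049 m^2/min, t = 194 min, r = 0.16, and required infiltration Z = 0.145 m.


L = q*t/((1+r)*Z)
L = 0.0049*194/((1+0.16)*0.145)
L = 0.9506/0.1682

5.6516 m


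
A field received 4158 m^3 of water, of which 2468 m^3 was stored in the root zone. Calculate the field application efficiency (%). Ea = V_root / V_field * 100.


Ea = V_root / V_field * 100 = 2468 / 4158 * 100 = 59.3555%

59.3555 %


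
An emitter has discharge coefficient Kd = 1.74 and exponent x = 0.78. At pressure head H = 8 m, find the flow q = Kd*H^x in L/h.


q = Kd * H^x = 1.74 * 8^0.78 = 1.74 * 5.063026

8.8097 L/h


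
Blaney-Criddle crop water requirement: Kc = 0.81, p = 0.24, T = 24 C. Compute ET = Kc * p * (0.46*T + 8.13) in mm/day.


ET = Kc * p * (0.46*T + 8.13)
ET = 0.81 * 0.24 * (0.46*24 + 8.13)
ET = 0.81 * 0.24 * 19.1700

3.7266 mm/day


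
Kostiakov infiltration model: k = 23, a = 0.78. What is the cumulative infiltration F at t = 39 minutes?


F = k * t^a = 23 * 39^0.78
F = 23 * 17.419288

400.6436 mm


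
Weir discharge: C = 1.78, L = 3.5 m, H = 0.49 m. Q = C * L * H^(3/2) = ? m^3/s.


Q = C * L * H^(3/2) = 1.78 * 3.5 * 0.49^1.5 = 1.78 * 3.5 * 0.343000

2.1369 m^3/s


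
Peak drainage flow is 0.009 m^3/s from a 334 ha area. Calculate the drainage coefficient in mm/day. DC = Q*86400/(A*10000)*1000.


DC = Q * 86400 / (A * 10000) * 1000
DC = 0.009 * 86400 / (334 * 10000) * 1000
DC = 777600.0000 / 3340000

0.2328 mm/day


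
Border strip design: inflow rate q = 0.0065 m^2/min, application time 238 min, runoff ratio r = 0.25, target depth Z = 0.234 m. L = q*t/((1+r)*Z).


L = q*t/((1+r)*Z)
L = 0.0065*238/((1+0.25)*0.234)
L = 1.547/0.2925

5.2889 m


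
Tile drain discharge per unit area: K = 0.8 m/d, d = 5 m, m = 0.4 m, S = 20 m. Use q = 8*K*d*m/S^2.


q = 8*K*d*m/S^2
q = 8*0.8*5*0.4/20^2
q = 12.8000 / 400

0.0320 m/d


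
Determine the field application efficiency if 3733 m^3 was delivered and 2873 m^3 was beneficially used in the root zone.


Ea = V_root / V_field * 100 = 2873 / 3733 * 100 = 76.9622%

76.9622 %


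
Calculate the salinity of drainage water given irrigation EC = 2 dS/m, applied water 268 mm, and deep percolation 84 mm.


EC_dw = EC_iw * D_iw / D_dw
EC_dw = 2 * 268 / 84
EC_dw = 536 / 84

6.3810 dS/m


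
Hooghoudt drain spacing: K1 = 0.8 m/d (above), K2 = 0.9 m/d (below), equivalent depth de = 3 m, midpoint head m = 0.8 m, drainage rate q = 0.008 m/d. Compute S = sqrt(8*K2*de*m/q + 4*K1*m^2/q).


S^2 = 8*K2*de*m/q + 4*K1*m^2/q
S^2 = 8*0.9*3*0.8/0.008 + 4*0.8*0.8^2/0.008
S = sqrt(2416.0000)

49.1528 m


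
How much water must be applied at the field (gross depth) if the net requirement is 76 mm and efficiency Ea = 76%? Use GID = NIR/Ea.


Ea = 76% = 0.76
GID = NIR / Ea = 76 / 0.76 = 100.0000 mm

100.0000 mm


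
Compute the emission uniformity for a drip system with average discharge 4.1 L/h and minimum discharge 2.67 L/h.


EU = (q_min/q_avg)*100 = (2.67/4.1)*100 = 65.1220%

65.1220 %


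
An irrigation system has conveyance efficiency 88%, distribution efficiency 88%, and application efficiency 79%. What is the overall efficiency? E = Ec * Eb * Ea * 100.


Ec = 0.88, Eb = 0.88, Ea = 0.79
E = 0.88 * 0.88 * 0.79 * 100 = 61.1776%

61.1776 %


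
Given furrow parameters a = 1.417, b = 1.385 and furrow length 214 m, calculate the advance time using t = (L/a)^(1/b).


t = (L/a)^(1/b)
t = (214/1.417)^(1/1.385)
t = 151.023289^(1/1.385)

37.4384 min


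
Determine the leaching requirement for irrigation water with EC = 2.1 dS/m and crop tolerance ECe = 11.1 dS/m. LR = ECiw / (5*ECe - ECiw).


LR = ECiw / (5*ECe - ECiw)
LR = 2.1 / (5*11.1 - 2.1)
LR = 2.1 / 53.4000

0.0393


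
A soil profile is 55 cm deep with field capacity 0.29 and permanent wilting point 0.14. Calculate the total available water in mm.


AWC = (FC - PWP) * d * 10
AWC = (0.29 - 0.14) * 55 * 10
AWC = 0.1500 * 55 * 10

82.5000 mm


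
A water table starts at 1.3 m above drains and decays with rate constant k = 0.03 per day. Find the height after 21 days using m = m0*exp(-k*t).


m = m0 * exp(-k*t)
m = 1.3 * exp(-0.03 * 21)
m = 1.3 * exp(-0.6300)

0.6924 m


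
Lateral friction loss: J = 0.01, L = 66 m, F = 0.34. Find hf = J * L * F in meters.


hf = J * L * F = 0.01 * 66 * 0.34 = 0.2244 m

0.2244 m


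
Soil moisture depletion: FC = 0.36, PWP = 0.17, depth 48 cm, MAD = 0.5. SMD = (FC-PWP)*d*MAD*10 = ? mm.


SMD = (FC - PWP) * d * MAD * 10
SMD = (0.36 - 0.17) * 48 * 0.5 * 10
SMD = 0.1900 * 48 * 0.5 * 10

45.6000 mm


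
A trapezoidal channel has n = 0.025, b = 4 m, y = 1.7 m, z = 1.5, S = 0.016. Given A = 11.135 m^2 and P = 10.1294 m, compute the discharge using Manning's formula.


R = A/P = 11.135/10.1294 = 1.099275
Q = (1/0.025) * 11.135 * 1.099275^(2/3) * 0.016^0.5

60.0087 m^3/s


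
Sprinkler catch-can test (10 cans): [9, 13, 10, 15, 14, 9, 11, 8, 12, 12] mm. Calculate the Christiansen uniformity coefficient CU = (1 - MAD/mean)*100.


mean = 11.300000 mm
MAD = 1.900000 mm
CU = (1 - 1.900000/11.300000)*100

83.1858 %


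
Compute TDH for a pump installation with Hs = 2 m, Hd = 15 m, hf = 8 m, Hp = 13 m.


TDH = Hs + Hd + hf + Hp = 2 + 15 + 8 + 13 = 38

38 m


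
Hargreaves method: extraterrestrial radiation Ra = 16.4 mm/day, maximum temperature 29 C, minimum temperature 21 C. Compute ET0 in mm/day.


Tmean = (Tmax + Tmin)/2 = (29 + 21)/2 = 25.0
ET0 = 0.0023 * 16.4 * (25.0 + 17.8) * sqrt(29 - 21)
ET0 = 0.0023 * 16.4 * 42.8 * 2.828427

4.5663 mm/day


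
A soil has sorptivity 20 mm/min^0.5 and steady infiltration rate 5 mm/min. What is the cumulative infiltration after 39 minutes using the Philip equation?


F = S*sqrt(t) + A*t
F = 20*sqrt(39) + 5*39
F = 20*6.244998 + 195

319.9000 mm


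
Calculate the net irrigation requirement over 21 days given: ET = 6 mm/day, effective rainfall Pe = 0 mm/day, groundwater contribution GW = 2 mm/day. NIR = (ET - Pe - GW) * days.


Daily deficit = ET - Pe - GW = 6 - 0 - 2 = 4 mm/day
NIR = 4 * 21 = 84 mm

84.0000 mm


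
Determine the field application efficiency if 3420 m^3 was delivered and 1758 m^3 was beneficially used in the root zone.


Ea = V_root / V_field * 100 = 1758 / 3420 * 100 = 51.4035%

51.4035 %


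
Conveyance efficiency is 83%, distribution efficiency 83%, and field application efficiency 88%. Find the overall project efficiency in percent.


Ec = 0.83, Eb = 0.83, Ea = 0.88
E = 0.83 * 0.83 * 0.88 * 100 = 60.6232%

60.6232 %


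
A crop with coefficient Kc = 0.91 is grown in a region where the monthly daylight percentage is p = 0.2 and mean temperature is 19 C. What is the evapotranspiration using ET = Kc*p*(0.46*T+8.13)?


ET = Kc * p * (0.46*T + 8.13)
ET = 0.91 * 0.2 * (0.46*19 + 8.13)
ET = 0.91 * 0.2 * 16.8700

3.0703 mm/day


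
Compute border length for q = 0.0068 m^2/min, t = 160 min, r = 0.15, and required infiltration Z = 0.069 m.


L = q*t/((1+r)*Z)
L = 0.0068*160/((1+0.15)*0.069)
L = 1.088/0.07935

13.7114 m


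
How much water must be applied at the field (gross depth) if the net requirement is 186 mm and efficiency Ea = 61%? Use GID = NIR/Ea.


Ea = 61% = 0.61
GID = NIR / Ea = 186 / 0.61 = 304.9180 mm

304.9180 mm


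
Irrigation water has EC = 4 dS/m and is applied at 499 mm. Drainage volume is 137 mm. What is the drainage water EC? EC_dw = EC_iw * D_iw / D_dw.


EC_dw = EC_iw * D_iw / D_dw
EC_dw = 4 * 499 / 137
EC_dw = 1996 / 137

14.5693 dS/m


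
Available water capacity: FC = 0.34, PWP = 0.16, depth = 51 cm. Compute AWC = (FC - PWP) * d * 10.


AWC = (FC - PWP) * d * 10
AWC = (0.34 - 0.16) * 51 * 10
AWC = 0.1800 * 51 * 10

91.8000 mm


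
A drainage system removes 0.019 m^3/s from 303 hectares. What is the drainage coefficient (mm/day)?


DC = Q * 86400 / (A * 10000) * 1000
DC = 0.019 * 86400 / (303 * 10000) * 1000
DC = 1641600.0000 / 3030000

0.5418 mm/day


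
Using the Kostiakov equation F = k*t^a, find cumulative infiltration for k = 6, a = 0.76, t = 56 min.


F = k * t^a = 6 * 56^0.76
F = 6 * 21.311936

127.8716 mm


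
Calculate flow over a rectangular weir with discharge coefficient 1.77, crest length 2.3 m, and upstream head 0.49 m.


Q = C * L * H^(3/2) = 1.77 * 2.3 * 0.49^1.5 = 1.77 * 2.3 * 0.343000

1.3964 m^3/s


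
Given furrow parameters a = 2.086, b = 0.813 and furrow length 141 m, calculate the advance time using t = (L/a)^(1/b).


t = (L/a)^(1/b)
t = (141/2.086)^(1/0.813)
t = 67.593480^(1/0.813)

178.1580 min


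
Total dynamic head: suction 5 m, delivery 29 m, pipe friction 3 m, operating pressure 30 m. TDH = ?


TDH = Hs + Hd + hf + Hp = 5 + 29 + 3 + 30 = 67

67 m


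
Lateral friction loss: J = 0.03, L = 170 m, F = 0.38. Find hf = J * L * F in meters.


hf = J * L * F = 0.03 * 170 * 0.38 = 1.9380 m

1.9380 m


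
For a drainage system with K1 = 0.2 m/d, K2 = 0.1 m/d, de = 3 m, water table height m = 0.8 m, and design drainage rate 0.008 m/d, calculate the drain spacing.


S^2 = 8*K2*de*m/q + 4*K1*m^2/q
S^2 = 8*0.1*3*0.8/0.008 + 4*0.2*0.8^2/0.008
S = sqrt(304.0000)

17.4356 m


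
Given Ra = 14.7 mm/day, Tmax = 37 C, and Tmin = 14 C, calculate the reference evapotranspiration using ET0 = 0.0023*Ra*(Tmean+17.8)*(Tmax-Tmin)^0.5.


Tmean = (Tmax + Tmin)/2 = (37 + 14)/2 = 25.5
ET0 = 0.0023 * 14.7 * (25.5 + 17.8) * sqrt(37 - 14)
ET0 = 0.0023 * 14.7 * 43.3 * 4.795832

7.0210 mm/day


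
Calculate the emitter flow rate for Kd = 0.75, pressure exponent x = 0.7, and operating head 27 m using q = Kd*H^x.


q = Kd * H^x = 0.75 * 27^0.7 = 0.75 * 10.045109

7.5338 L/h


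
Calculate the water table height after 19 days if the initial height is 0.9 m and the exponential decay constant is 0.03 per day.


m = m0 * exp(-k*t)
m = 0.9 * exp(-0.03 * 19)
m = 0.9 * exp(-0.5700)

0.5090 m


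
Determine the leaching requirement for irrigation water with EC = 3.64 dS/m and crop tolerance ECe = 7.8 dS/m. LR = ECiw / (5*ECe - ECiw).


LR = ECiw / (5*ECe - ECiw)
LR = 3.64 / (5*7.8 - 3.64)
LR = 3.64 / 35.3600

0.1029


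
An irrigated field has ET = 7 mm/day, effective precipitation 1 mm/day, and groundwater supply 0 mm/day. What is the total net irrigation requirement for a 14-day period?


Daily deficit = ET - Pe - GW = 7 - 1 - 0 = 6 mm/day
NIR = 6 * 14 = 84 mm

84.0000 mm


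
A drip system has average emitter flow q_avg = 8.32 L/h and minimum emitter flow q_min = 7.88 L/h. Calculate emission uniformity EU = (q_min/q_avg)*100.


EU = (q_min/q_avg)*100 = (7.88/8.32)*100 = 94.7115%

94.7115 %


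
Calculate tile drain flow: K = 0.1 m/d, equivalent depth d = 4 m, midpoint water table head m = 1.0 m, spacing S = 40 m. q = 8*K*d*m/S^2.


q = 8*K*d*m/S^2
q = 8*0.1*4*1.0/40^2
q = 3.2000 / 1600

0.0020 m/d


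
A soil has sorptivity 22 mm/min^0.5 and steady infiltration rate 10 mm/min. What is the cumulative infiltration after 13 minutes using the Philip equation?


F = S*sqrt(t) + A*t
F = 22*sqrt(13) + 10*13
F = 22*3.605551 + 130

209.3221 mm


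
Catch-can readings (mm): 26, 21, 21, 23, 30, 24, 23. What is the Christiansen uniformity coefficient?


mean = 24.000000 mm
MAD = 2.285714 mm
CU = (1 - 2.285714/24.000000)*100

90.4762 %


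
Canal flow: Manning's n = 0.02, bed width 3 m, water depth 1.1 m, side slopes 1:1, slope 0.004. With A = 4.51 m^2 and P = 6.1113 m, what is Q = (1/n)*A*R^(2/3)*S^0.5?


R = A/P = 4.51/6.1113 = 0.737977
Q = (1/0.02) * 4.51 * 0.737977^(2/3) * 0.004^0.5

11.6468 m^3/s


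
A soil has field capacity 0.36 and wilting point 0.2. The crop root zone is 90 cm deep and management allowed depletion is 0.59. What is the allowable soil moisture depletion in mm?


SMD = (FC - PWP) * d * MAD * 10
SMD = (0.36 - 0.2) * 90 * 0.59 * 10
SMD = 0.1600 * 90 * 0.59 * 10

84.9600 mm


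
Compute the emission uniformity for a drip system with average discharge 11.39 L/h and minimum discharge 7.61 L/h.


EU = (q_min/q_avg)*100 = (7.61/11.39)*100 = 66.8130%

66.8130 %
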